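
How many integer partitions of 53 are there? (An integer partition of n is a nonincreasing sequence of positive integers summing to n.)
p(53) = 329931

Compute p(n) via the recurrence p(n, m) = p(n, m−1) + p(n−m, m), where p(n, m) counts partitions of n with all parts ≤ m and p(n) = p(n, n). The base cases are p(0, m) = 1 and p(n, 0) = 0 for n > 0. Filling the table yields p(53) = 329931. (Euler's pentagonal recurrence is an alternative.)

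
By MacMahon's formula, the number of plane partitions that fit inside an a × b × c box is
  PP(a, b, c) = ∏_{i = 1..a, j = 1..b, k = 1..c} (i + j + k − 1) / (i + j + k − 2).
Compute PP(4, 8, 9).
PP(4, 8, 9) = 151561524301616

Evaluate the triple product over i = 1..4, j = 1..8, k = 1..9. The factors are (2/1) · (3/2) · (4/3) · (5/4) · (6/5) · (7/6) · (8/7) · (9/8) · … (288 factors total). The numerators and denominators telescope so the product is an integer; carrying out the multiplication exactly gives PP(4, 8, 9) = 151561524301616.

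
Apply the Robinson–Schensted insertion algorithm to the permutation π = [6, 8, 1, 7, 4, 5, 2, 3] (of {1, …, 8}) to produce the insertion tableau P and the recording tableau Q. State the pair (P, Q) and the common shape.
P = [1, 2, 3] / [4, 5] / [6, 7] / [8];  Q = [1, 2, 6] / [3, 4] / [5, 8] / [7];  common shape = (3, 2, 2, 1)

Row-insert the values π_1, π_2, … into P one at a time, bumping the leftmost entry strictly greater than the inserted value down to the next row. The recording tableau Q records, in position (i, j), the step at which that cell was added to P.
  Insert 6 (step 1): P = [6];  Q = [1]
  Insert 8 (step 2): P = [6, 8];  Q = [1, 2]
  Insert 1 (step 3): P = [1, 8] / [6];  Q = [1, 2] / [3]
  Insert 7 (step 4): P = [1, 7] / [6, 8];  Q = [1, 2] / [3, 4]
  Insert 4 (step 5): P = [1, 4] / [6, 7] / [8];  Q = [1, 2] / [3, 4] / [5]
  Insert 5 (step 6): P = [1, 4, 5] / [6, 7] / [8];  Q = [1, 2, 6] / [3, 4] / [5]
  Insert 2 (step 7): P = [1, 2, 5] / [4, 7] / [6] / [8];  Q = [1, 2, 6] / [3, 4] / [5] / [7]
  Insert 3 (step 8): P = [1, 2, 3] / [4, 5] / [6, 7] / [8];  Q = [1, 2, 6] / [3, 4] / [5, 8] / [7]
Final shape: (3, 2, 2, 1).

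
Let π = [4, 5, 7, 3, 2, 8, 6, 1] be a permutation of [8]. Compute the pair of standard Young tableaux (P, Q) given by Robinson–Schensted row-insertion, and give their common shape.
P = [1, 5, 6, 8] / [2, 7] / [3] / [4];  Q = [1, 2, 3, 6] / [4, 7] / [5] / [8];  common shape = (4, 2, 1, 1)

Row-insert the values π_1, π_2, … into P one at a time, bumping the leftmost entry strictly greater than the inserted value down to the next row. The recording tableau Q records, in position (i, j), the step at which that cell was added to P.
  Insert 4 (step 1): P = [4];  Q = [1]
  Insert 5 (step 2): P = [4, 5];  Q = [1, 2]
  Insert 7 (step 3): P = [4, 5, 7];  Q = [1, 2, 3]
  Insert 3 (step 4): P = [3, 5, 7] / [4];  Q = [1, 2, 3] / [4]
  Insert 2 (step 5): P = [2, 5, 7] / [3] / [4];  Q = [1, 2, 3] / [4] / [5]
  Insert 8 (step 6): P = [2, 5, 7, 8] / [3] / [4];  Q = [1, 2, 3, 6] / [4] / [5]
  Insert 6 (step 7): P = [2, 5, 6, 8] / [3, 7] / [4];  Q = [1, 2, 3, 6] / [4, 7] / [5]
  Insert 1 (step 8): P = [1, 5, 6, 8] / [2, 7] / [3] / [4];  Q = [1, 2, 3, 6] / [4, 7] / [5] / [8]
Final shape: (4, 2, 1, 1).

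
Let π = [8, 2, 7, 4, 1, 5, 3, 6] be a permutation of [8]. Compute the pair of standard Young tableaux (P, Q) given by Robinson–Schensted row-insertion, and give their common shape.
P = [1, 3, 5, 6] / [2, 4] / [7] / [8];  Q = [1, 3, 6, 8] / [2, 7] / [4] / [5];  common shape = (4, 2, 1, 1)

Row-insert the values π_1, π_2, … into P one at a time, bumping the leftmost entry strictly greater than the inserted value down to the next row. The recording tableau Q records, in position (i, j), the step at which that cell was added to P.
  Insert 8 (step 1): P = [8];  Q = [1]
  Insert 2 (step 2): P = [2] / [8];  Q = [1] / [2]
  Insert 7 (step 3): P = [2, 7] / [8];  Q = [1, 3] / [2]
  Insert 4 (step 4): P = [2, 4] / [7] / [8];  Q = [1, 3] / [2] / [4]
  Insert 1 (step 5): P = [1, 4] / [2] / [7] / [8];  Q = [1, 3] / [2] / [4] / [5]
  Insert 5 (step 6): P = [1, 4, 5] / [2] / [7] / [8];  Q = [1, 3, 6] / [2] / [4] / [5]
  Insert 3 (step 7): P = [1, 3, 5] / [2, 4] / [7] / [8];  Q = [1, 3, 6] / [2, 7] / [4] / [5]
  Insert 6 (step 8): P = [1, 3, 5, 6] / [2, 4] / [7] / [8];  Q = [1, 3, 6, 8] / [2, 7] / [4] / [5]
Final shape: (4, 2, 1, 1).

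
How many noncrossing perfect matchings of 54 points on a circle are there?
C_27 = 69533550916004

These noncrossing handshakes are counted by the Catalan number C_n = (1/(n + 1)) · C(2n, n). For n = 27: C_27 = (1/28) · C(54, 27) = 1946939425648112/28 = 69533550916004.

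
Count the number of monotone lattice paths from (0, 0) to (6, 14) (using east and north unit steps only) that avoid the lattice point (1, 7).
Number of paths = 32424

Total paths from (0, 0) to (6, 14): C(20, 6) = 38760. Paths through (1, 7): (paths (0, 0) → (1, 7)) × (paths (1, 7) → (6, 14)) = C(8, 1) · C(12, 5) = 8 · 792 = 6336. Avoidance count = 38760 − 6336 = 32424.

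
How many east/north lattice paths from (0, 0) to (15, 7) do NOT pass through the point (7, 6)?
Number of paths = 155100

Total paths from (0, 0) to (15, 7): C(22, 15) = 170544. Paths through (7, 6): (paths (0, 0) → (7, 6)) × (paths (7, 6) → (15, 7)) = C(13, 7) · C(9, 8) = 1716 · 9 = 15444. Avoidance count = 170544 − 15444 = 155100.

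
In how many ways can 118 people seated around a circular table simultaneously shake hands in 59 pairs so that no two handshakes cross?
C_59 = 405944995127576985730643443367112

These noncrossing handshakes are counted by the Catalan number C_n = (1/(n + 1)) · C(2n, n). For n = 59: C_59 = (1/60) · C(118, 59) = 24356699707654619143838606602026720/60 = 405944995127576985730643443367112.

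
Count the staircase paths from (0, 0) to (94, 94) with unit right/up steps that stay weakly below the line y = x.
C_94 = 239993345518077005168915776623476723006280827488229600

These NE paths below the diagonal are counted by the Catalan number C_n = (1/(n + 1)) · C(2n, n). For n = 94: C_94 = (1/95) · C(188, 94) = 22799367824217315491046998779230288685596678611381812000/95 = 239993345518077005168915776623476723006280827488229600.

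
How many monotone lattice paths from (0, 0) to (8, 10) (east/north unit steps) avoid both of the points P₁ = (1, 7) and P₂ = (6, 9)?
Number of paths = 28287

Inclusion–exclusion. Total paths: C(18, 8) = 43758. Through P₁: C(8, 1)·C(10, 7) = 960. Through P₂: C(15, 6)·C(3, 2) = 15015. Since P₁ is strictly southwest of P₂, a monotone path through both must visit P₁ then P₂; paths through both = C(8, 1)·C(7, 5)·C(3, 2) = 504. Avoid both = 43758 − 960 − 15015 + 504 = 28287.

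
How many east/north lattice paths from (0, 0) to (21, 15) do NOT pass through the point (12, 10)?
Number of paths = 4273317268

Total paths from (0, 0) to (21, 15): C(36, 21) = 5567902560. Paths through (12, 10): (paths (0, 0) → (12, 10)) × (paths (12, 10) → (21, 15)) = C(22, 12) · C(14, 9) = 646646 · 2002 = 1294585292. Avoidance count = 5567902560 − 1294585292 = 4273317268.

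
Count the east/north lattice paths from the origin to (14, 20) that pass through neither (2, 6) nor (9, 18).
Number of paths = 1052764859

Inclusion–exclusion. Total paths: C(34, 14) = 1391975640. Through P₁: C(8, 2)·C(26, 12) = 270415600. Through P₂: C(27, 9)·C(7, 5) = 98423325. Since P₁ is strictly southwest of P₂, a monotone path through both must visit P₁ then P₂; paths through both = C(8, 2)·C(19, 7)·C(7, 5) = 29628144. Avoid both = 1391975640 − 270415600 − 98423325 + 29628144 = 1052764859.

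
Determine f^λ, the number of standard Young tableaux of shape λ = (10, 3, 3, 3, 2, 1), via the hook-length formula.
# SYT of shape (10, 3, 3, 3, 2, 1) = 458422272

Hook-length formula: f^λ = n! / Π hook(c), product over all cells c of the Young diagram. For λ = (10, 3, 3, 3, 2, 1), n = 22 boxes. Hook lengths by row (left-to-right, top-to-bottom): [15, 13, 11, 7, 6, 5, 4, 3, 2, 1]; [7, 5, 3]; [6, 4, 2]; [5, 3, 1]; [3, 1]; [1]. Product of hooks = 2451889440000. So f^λ = 22! / 2451889440000 = 1124000727777607680000 / 2451889440000 = 458422272.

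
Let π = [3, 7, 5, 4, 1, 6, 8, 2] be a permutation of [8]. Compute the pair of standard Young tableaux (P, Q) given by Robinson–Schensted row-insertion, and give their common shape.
P = [1, 2, 6, 8] / [3, 4] / [5] / [7];  Q = [1, 2, 6, 7] / [3, 8] / [4] / [5];  common shape = (4, 2, 1, 1)

Row-insert the values π_1, π_2, … into P one at a time, bumping the leftmost entry strictly greater than the inserted value down to the next row. The recording tableau Q records, in position (i, j), the step at which that cell was added to P.
  Insert 3 (step 1): P = [3];  Q = [1]
  Insert 7 (step 2): P = [3, 7];  Q = [1, 2]
  Insert 5 (step 3): P = [3, 5] / [7];  Q = [1, 2] / [3]
  Insert 4 (step 4): P = [3, 4] / [5] / [7];  Q = [1, 2] / [3] / [4]
  Insert 1 (step 5): P = [1, 4] / [3] / [5] / [7];  Q = [1, 2] / [3] / [4] / [5]
  Insert 6 (step 6): P = [1, 4, 6] / [3] / [5] / [7];  Q = [1, 2, 6] / [3] / [4] / [5]
  Insert 8 (step 7): P = [1, 4, 6, 8] / [3] / [5] / [7];  Q = [1, 2, 6, 7] / [3] / [4] / [5]
  Insert 2 (step 8): P = [1, 2, 6, 8] / [3, 4] / [5] / [7];  Q = [1, 2, 6, 7] / [3, 8] / [4] / [5]
Final shape: (4, 2, 1, 1).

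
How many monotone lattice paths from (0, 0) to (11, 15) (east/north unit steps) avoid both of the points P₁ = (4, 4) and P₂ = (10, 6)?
Number of paths = 5438000

Inclusion–exclusion. Total paths: C(26, 11) = 7726160. Through P₁: C(8, 4)·C(18, 7) = 2227680. Through P₂: C(16, 10)·C(10, 1) = 80080. Since P₁ is strictly southwest of P₂, a monotone path through both must visit P₁ then P₂; paths through both = C(8, 4)·C(8, 6)·C(10, 1) = 19600. Avoid both = 7726160 − 2227680 − 80080 + 19600 = 5438000.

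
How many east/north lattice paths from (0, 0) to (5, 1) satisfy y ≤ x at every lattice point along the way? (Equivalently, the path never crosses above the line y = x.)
Number of paths = 5

By the reflection principle (André's argument), the number of monotone paths to (5, 1) with n ≤ m that never go above y = x is C(6, 5) − C(6, 6) = 6 − 1 = 5.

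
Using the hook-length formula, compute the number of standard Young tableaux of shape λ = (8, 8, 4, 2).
# SYT of shape (8, 8, 4, 2) = 209513304

Hook-length formula: f^λ = n! / Π hook(c), product over all cells c of the Young diagram. For λ = (8, 8, 4, 2), n = 22 boxes. Hook lengths by row (left-to-right, top-to-bottom): [11, 10, 8, 7, 5, 4, 3, 2]; [10, 9, 7, 6, 4, 3, 2, 1]; [5, 4, 2, 1]; [2, 1]. Product of hooks = 5364817920000. So f^λ = 22! / 5364817920000 = 1124000727777607680000 / 5364817920000 = 209513304.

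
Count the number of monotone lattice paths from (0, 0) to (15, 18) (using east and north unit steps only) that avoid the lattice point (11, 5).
Number of paths = 1026762480

Total paths from (0, 0) to (15, 18): C(33, 15) = 1037158320. Paths through (11, 5): (paths (0, 0) → (11, 5)) × (paths (11, 5) → (15, 18)) = C(16, 11) · C(17, 4) = 4368 · 2380 = 10395840. Avoidance count = 1037158320 − 10395840 = 1026762480.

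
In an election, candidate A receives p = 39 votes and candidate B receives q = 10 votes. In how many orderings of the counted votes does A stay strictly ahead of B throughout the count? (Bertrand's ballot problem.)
Strict-lead orderings = 4863609256

Total orderings of the 49 votes with 39 for A: C(49, 39) = 8217822536. By the Bertrand ballot formula (Cycle Lemma / reflection principle), the number of orderings in which A is strictly ahead of B throughout is (p − q)/(p + q) · C(p + q, p) = (39 − 10)/(39 + 10) · 8217822536 = 4863609256.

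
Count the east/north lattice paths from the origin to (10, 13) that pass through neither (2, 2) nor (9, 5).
Number of paths = 679036

Inclusion–exclusion. Total paths: C(23, 10) = 1144066. Through P₁: C(4, 2)·C(19, 8) = 453492. Through P₂: C(14, 9)·C(9, 1) = 18018. Since P₁ is strictly southwest of P₂, a monotone path through both must visit P₁ then P₂; paths through both = C(4, 2)·C(10, 7)·C(9, 1) = 6480. Avoid both = 1144066 − 453492 − 18018 + 6480 = 679036.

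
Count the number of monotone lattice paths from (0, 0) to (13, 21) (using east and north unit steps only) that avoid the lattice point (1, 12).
Number of paths = 924162670

Total paths from (0, 0) to (13, 21): C(34, 13) = 927983760. Paths through (1, 12): (paths (0, 0) → (1, 12)) × (paths (1, 12) → (13, 21)) = C(13, 1) · C(21, 12) = 13 · 293930 = 3821090. Avoidance count = 927983760 − 3821090 = 924162670.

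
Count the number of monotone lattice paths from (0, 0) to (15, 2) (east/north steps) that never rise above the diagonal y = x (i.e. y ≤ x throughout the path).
Number of paths = 119

By the reflection principle (André's argument), the number of monotone paths to (15, 2) with n ≤ m that never go above y = x is C(17, 15) − C(17, 16) = 136 − 17 = 119.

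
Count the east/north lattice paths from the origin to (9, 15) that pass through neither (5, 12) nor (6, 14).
Number of paths = 1010140

Inclusion–exclusion. Total paths: C(24, 9) = 1307504. Through P₁: C(17, 5)·C(7, 4) = 216580. Through P₂: C(20, 6)·C(4, 3) = 155040. Since P₁ is strictly southwest of P₂, a monotone path through both must visit P₁ then P₂; paths through both = C(17, 5)·C(3, 1)·C(4, 3) = 74256. Avoid both = 1307504 − 216580 − 155040 + 74256 = 1010140.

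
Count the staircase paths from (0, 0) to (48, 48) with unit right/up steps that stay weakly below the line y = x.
C_48 = 131327898242169365477991900

These NE paths below the diagonal are counted by the Catalan number C_n = (1/(n + 1)) · C(2n, n). For n = 48: C_48 = (1/49) · C(96, 48) = 6435067013866298908421603100/49 = 131327898242169365477991900.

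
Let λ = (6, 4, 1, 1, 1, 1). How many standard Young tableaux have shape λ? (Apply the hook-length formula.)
# SYT of shape (6, 4, 1, 1, 1, 1) = 28665

Hook-length formula: f^λ = n! / Π hook(c), product over all cells c of the Young diagram. For λ = (6, 4, 1, 1, 1, 1), n = 14 boxes. Hook lengths by row (left-to-right, top-to-bottom): [11, 6, 5, 4, 2, 1]; [8, 3, 2, 1]; [4]; [3]; [2]; [1]. Product of hooks = 3041280. So f^λ = 14! / 3041280 = 87178291200 / 3041280 = 28665.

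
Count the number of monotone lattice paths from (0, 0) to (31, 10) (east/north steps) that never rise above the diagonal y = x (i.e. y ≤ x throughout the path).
Number of paths = 770755843

By the reflection principle (André's argument), the number of monotone paths to (31, 10) with n ≤ m that never go above y = x is C(41, 31) − C(41, 32) = 1121099408 − 350343565 = 770755843.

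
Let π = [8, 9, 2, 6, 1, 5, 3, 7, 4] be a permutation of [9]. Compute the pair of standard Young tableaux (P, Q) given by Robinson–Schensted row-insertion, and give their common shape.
P = [1, 3, 4] / [2, 5, 7] / [6, 9] / [8];  Q = [1, 2, 8] / [3, 4, 9] / [5, 6] / [7];  common shape = (3, 3, 2, 1)

Row-insert the values π_1, π_2, … into P one at a time, bumping the leftmost entry strictly greater than the inserted value down to the next row. The recording tableau Q records, in position (i, j), the step at which that cell was added to P.
  Insert 8 (step 1): P = [8];  Q = [1]
  Insert 9 (step 2): P = [8, 9];  Q = [1, 2]
  Insert 2 (step 3): P = [2, 9] / [8];  Q = [1, 2] / [3]
  Insert 6 (step 4): P = [2, 6] / [8, 9];  Q = [1, 2] / [3, 4]
  Insert 1 (step 5): P = [1, 6] / [2, 9] / [8];  Q = [1, 2] / [3, 4] / [5]
  Insert 5 (step 6): P = [1, 5] / [2, 6] / [8, 9];  Q = [1, 2] / [3, 4] / [5, 6]
  Insert 3 (step 7): P = [1, 3] / [2, 5] / [6, 9] / [8];  Q = [1, 2] / [3, 4] / [5, 6] / [7]
  Insert 7 (step 8): P = [1, 3, 7] / [2, 5] / [6, 9] / [8];  Q = [1, 2, 8] / [3, 4] / [5, 6] / [7]
  Insert 4 (step 9): P = [1, 3, 4] / [2, 5, 7] / [6, 9] / [8];  Q = [1, 2, 8] / [3, 4, 9] / [5, 6] / [7]
Final shape: (3, 3, 2, 1).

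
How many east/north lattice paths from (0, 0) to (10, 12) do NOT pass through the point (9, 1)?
Number of paths = 646526

Total paths from (0, 0) to (10, 12): C(22, 10) = 646646. Paths through (9, 1): (paths (0, 0) → (9, 1)) × (paths (9, 1) → (10, 12)) = C(10, 9) · C(12, 1) = 10 · 12 = 120. Avoidance count = 646646 − 120 = 646526.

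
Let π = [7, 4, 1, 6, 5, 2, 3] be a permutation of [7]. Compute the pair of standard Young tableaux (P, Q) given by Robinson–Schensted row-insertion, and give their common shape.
P = [1, 2, 3] / [4, 5] / [6] / [7];  Q = [1, 4, 7] / [2, 5] / [3] / [6];  common shape = (3, 2, 1, 1)

Row-insert the values π_1, π_2, … into P one at a time, bumping the leftmost entry strictly greater than the inserted value down to the next row. The recording tableau Q records, in position (i, j), the step at which that cell was added to P.
  Insert 7 (step 1): P = [7];  Q = [1]
  Insert 4 (step 2): P = [4] / [7];  Q = [1] / [2]
  Insert 1 (step 3): P = [1] / [4] / [7];  Q = [1] / [2] / [3]
  Insert 6 (step 4): P = [1, 6] / [4] / [7];  Q = [1, 4] / [2] / [3]
  Insert 5 (step 5): P = [1, 5] / [4, 6] / [7];  Q = [1, 4] / [2, 5] / [3]
  Insert 2 (step 6): P = [1, 2] / [4, 5] / [6] / [7];  Q = [1, 4] / [2, 5] / [3] / [6]
  Insert 3 (step 7): P = [1, 2, 3] / [4, 5] / [6] / [7];  Q = [1, 4, 7] / [2, 5] / [3] / [6]
Final shape: (3, 2, 1, 1).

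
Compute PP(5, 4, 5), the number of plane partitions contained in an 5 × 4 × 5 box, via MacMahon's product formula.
PP(5, 4, 5) = 16818516

Evaluate the triple product over i = 1..5, j = 1..4, k = 1..5. The factors are (2/1) · (3/2) · (4/3) · (5/4) · (6/5) · (3/2) · (4/3) · (5/4) · … (100 factors total). The numerators and denominators telescope so the product is an integer; carrying out the multiplication exactly gives PP(5, 4, 5) = 16818516.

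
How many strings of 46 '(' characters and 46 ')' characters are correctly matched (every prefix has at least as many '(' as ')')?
C_46 = 8740328711533173390046320

These balanced parentheses are counted by the Catalan number C_n = (1/(n + 1)) · C(2n, n). For n = 46: C_46 = (1/47) · C(92, 46) = 410795449442059149332177040/47 = 8740328711533173390046320.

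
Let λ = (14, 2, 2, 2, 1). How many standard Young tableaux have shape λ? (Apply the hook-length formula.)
# SYT of shape (14, 2, 2, 2, 1) = 1028755

Hook-length formula: f^λ = n! / Π hook(c), product over all cells c of the Young diagram. For λ = (14, 2, 2, 2, 1), n = 21 boxes. Hook lengths by row (left-to-right, top-to-bottom): [18, 16, 12, 11, 10, 9, 8, 7, 6, 5, 4, 3, 2, 1]; [5, 3]; [4, 2]; [3, 1]; [1]. Product of hooks = 49662885888000. So f^λ = 21! / 49662885888000 = 51090942171709440000 / 49662885888000 = 1028755.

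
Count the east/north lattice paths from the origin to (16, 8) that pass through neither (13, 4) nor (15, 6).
Number of paths = 532219

Inclusion–exclusion. Total paths: C(24, 16) = 735471. Through P₁: C(17, 13)·C(7, 3) = 83300. Through P₂: C(21, 15)·C(3, 1) = 162792. Since P₁ is strictly southwest of P₂, a monotone path through both must visit P₁ then P₂; paths through both = C(17, 13)·C(4, 2)·C(3, 1) = 42840. Avoid both = 735471 − 83300 − 162792 + 42840 = 532219.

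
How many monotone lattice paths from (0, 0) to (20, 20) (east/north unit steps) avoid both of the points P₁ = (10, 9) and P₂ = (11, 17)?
Number of paths = 100721919012

Inclusion–exclusion. Total paths: C(40, 20) = 137846528820. Through P₁: C(19, 10)·C(21, 10) = 32583198648. Through P₂: C(28, 11)·C(12, 9) = 4724319600. Since P₁ is strictly southwest of P₂, a monotone path through both must visit P₁ then P₂; paths through both = C(19, 10)·C(9, 1)·C(12, 9) = 182908440. Avoid both = 137846528820 − 32583198648 − 4724319600 + 182908440 = 100721919012.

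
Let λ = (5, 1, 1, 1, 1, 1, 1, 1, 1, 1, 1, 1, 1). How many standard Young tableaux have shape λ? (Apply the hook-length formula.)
# SYT of shape (5, 1, 1, 1, 1, 1, 1, 1, 1, 1, 1, 1, 1) = 1820

Hook-length formula: f^λ = n! / Π hook(c), product over all cells c of the Young diagram. For λ = (5, 1, 1, 1, 1, 1, 1, 1, 1, 1, 1, 1, 1), n = 17 boxes. Hook lengths by row (left-to-right, top-to-bottom): [17, 4, 3, 2, 1]; [12]; [11]; [10]; [9]; [8]; [7]; [6]; [5]; [4]; [3]; [2]; [1]. Product of hooks = 195432652800. So f^λ = 17! / 195432652800 = 355687428096000 / 195432652800 = 1820.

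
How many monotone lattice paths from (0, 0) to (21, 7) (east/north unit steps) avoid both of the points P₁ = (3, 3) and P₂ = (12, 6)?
Number of paths = 896100

Inclusion–exclusion. Total paths: C(28, 21) = 1184040. Through P₁: C(6, 3)·C(22, 18) = 146300. Through P₂: C(18, 12)·C(10, 9) = 185640. Since P₁ is strictly southwest of P₂, a monotone path through both must visit P₁ then P₂; paths through both = C(6, 3)·C(12, 9)·C(10, 9) = 44000. Avoid both = 1184040 − 146300 − 185640 + 44000 = 896100.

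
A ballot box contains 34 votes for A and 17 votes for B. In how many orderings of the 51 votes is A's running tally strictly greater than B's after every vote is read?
Strict-lead orderings = 4923689695575

Total orderings of the 51 votes with 34 for A: C(51, 34) = 14771069086725. By the Bertrand ballot formula (Cycle Lemma / reflection principle), the number of orderings in which A is strictly ahead of B throughout is (p − q)/(p + q) · C(p + q, p) = (34 − 17)/(34 + 17) · 14771069086725 = 4923689695575.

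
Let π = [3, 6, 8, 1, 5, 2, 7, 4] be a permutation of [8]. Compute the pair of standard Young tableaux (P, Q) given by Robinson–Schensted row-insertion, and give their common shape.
P = [1, 2, 4] / [3, 5, 7] / [6, 8];  Q = [1, 2, 3] / [4, 5, 7] / [6, 8];  common shape = (3, 3, 2)

Row-insert the values π_1, π_2, … into P one at a time, bumping the leftmost entry strictly greater than the inserted value down to the next row. The recording tableau Q records, in position (i, j), the step at which that cell was added to P.
  Insert 3 (step 1): P = [3];  Q = [1]
  Insert 6 (step 2): P = [3, 6];  Q = [1, 2]
  Insert 8 (step 3): P = [3, 6, 8];  Q = [1, 2, 3]
  Insert 1 (step 4): P = [1, 6, 8] / [3];  Q = [1, 2, 3] / [4]
  Insert 5 (step 5): P = [1, 5, 8] / [3, 6];  Q = [1, 2, 3] / [4, 5]
  Insert 2 (step 6): P = [1, 2, 8] / [3, 5] / [6];  Q = [1, 2, 3] / [4, 5] / [6]
  Insert 7 (step 7): P = [1, 2, 7] / [3, 5, 8] / [6];  Q = [1, 2, 3] / [4, 5, 7] / [6]
  Insert 4 (step 8): P = [1, 2, 4] / [3, 5, 7] / [6, 8];  Q = [1, 2, 3] / [4, 5, 7] / [6, 8]
Final shape: (3, 3, 2).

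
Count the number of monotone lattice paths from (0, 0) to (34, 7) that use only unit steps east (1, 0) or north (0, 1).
Number of paths = 22481940

A monotone lattice path from (0, 0) to (34, 7) consists of 34 east steps and 7 north steps in some order, so it is determined by which 34 of the 41 steps are east. The count is C(41, 34) = 22481940.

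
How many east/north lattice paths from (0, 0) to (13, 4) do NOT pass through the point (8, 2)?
Number of paths = 1435

Total paths from (0, 0) to (13, 4): C(17, 13) = 2380. Paths through (8, 2): (paths (0, 0) → (8, 2)) × (paths (8, 2) → (13, 4)) = C(10, 8) · C(7, 5) = 45 · 21 = 945. Avoidance count = 2380 − 945 = 1435.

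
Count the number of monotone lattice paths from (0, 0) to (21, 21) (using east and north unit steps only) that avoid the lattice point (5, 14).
Number of paths = 535407188844

Total paths from (0, 0) to (21, 21): C(42, 21) = 538257874440. Paths through (5, 14): (paths (0, 0) → (5, 14)) × (paths (5, 14) → (21, 21)) = C(19, 5) · C(23, 16) = 11628 · 245157 = 2850685596. Avoidance count = 538257874440 − 2850685596 = 535407188844.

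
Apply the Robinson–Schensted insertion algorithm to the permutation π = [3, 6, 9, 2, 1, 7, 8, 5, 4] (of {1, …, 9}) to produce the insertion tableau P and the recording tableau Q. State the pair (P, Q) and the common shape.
P = [1, 4, 7, 8] / [2, 5] / [3, 6] / [9];  Q = [1, 2, 3, 7] / [4, 6] / [5, 8] / [9];  common shape = (4, 2, 2, 1)

Row-insert the values π_1, π_2, … into P one at a time, bumping the leftmost entry strictly greater than the inserted value down to the next row. The recording tableau Q records, in position (i, j), the step at which that cell was added to P.
  Insert 3 (step 1): P = [3];  Q = [1]
  Insert 6 (step 2): P = [3, 6];  Q = [1, 2]
  Insert 9 (step 3): P = [3, 6, 9];  Q = [1, 2, 3]
  Insert 2 (step 4): P = [2, 6, 9] / [3];  Q = [1, 2, 3] / [4]
  Insert 1 (step 5): P = [1, 6, 9] / [2] / [3];  Q = [1, 2, 3] / [4] / [5]
  Insert 7 (step 6): P = [1, 6, 7] / [2, 9] / [3];  Q = [1, 2, 3] / [4, 6] / [5]
  Insert 8 (step 7): P = [1, 6, 7, 8] / [2, 9] / [3];  Q = [1, 2, 3, 7] / [4, 6] / [5]
  Insert 5 (step 8): P = [1, 5, 7, 8] / [2, 6] / [3, 9];  Q = [1, 2, 3, 7] / [4, 6] / [5, 8]
  Insert 4 (step 9): P = [1, 4, 7, 8] / [2, 5] / [3, 6] / [9];  Q = [1, 2, 3, 7] / [4, 6] / [5, 8] / [9]
Final shape: (4, 2, 2, 1).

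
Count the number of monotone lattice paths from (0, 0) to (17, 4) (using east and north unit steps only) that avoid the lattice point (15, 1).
Number of paths = 5825

Total paths from (0, 0) to (17, 4): C(21, 17) = 5985. Paths through (15, 1): (paths (0, 0) → (15, 1)) × (paths (15, 1) → (17, 4)) = C(16, 15) · C(5, 2) = 16 · 10 = 160. Avoidance count = 5985 − 160 = 5825.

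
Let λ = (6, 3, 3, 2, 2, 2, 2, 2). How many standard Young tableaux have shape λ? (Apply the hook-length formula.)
# SYT of shape (6, 3, 3, 2, 2, 2, 2, 2) = 287260050

Hook-length formula: f^λ = n! / Π hook(c), product over all cells c of the Young diagram. For λ = (6, 3, 3, 2, 2, 2, 2, 2), n = 22 boxes. Hook lengths by row (left-to-right, top-to-bottom): [13, 12, 6, 3, 2, 1]; [9, 8, 2]; [8, 7, 1]; [6, 5]; [5, 4]; [4, 3]; [3, 2]; [2, 1]. Product of hooks = 3912833433600. So f^λ = 22! / 3912833433600 = 1124000727777607680000 / 3912833433600 = 287260050.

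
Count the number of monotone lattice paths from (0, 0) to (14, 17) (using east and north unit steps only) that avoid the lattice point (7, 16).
Number of paths = 263221269

Total paths from (0, 0) to (14, 17): C(31, 14) = 265182525. Paths through (7, 16): (paths (0, 0) → (7, 16)) × (paths (7, 16) → (14, 17)) = C(23, 7) · C(8, 7) = 245157 · 8 = 1961256. Avoidance count = 265182525 − 1961256 = 263221269.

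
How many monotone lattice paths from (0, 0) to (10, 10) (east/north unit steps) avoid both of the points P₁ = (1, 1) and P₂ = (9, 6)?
Number of paths = 75361

Inclusion–exclusion. Total paths: C(20, 10) = 184756. Through P₁: C(2, 1)·C(18, 9) = 97240. Through P₂: C(15, 9)·C(5, 1) = 25025. Since P₁ is strictly southwest of P₂, a monotone path through both must visit P₁ then P₂; paths through both = C(2, 1)·C(13, 8)·C(5, 1) = 12870. Avoid both = 184756 − 97240 − 25025 + 12870 = 75361.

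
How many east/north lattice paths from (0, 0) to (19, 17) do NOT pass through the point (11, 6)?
Number of paths = 7662093768

Total paths from (0, 0) to (19, 17): C(36, 19) = 8597496600. Paths through (11, 6): (paths (0, 0) → (11, 6)) × (paths (11, 6) → (19, 17)) = C(17, 11) · C(19, 8) = 12376 · 75582 = 935402832. Avoidance count = 8597496600 − 935402832 = 7662093768.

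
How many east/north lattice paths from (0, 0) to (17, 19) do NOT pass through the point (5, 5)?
Number of paths = 6163756200

Total paths from (0, 0) to (17, 19): C(36, 17) = 8597496600. Paths through (5, 5): (paths (0, 0) → (5, 5)) × (paths (5, 5) → (17, 19)) = C(10, 5) · C(26, 12) = 252 · 9657700 = 2433740400. Avoidance count = 8597496600 − 2433740400 = 6163756200.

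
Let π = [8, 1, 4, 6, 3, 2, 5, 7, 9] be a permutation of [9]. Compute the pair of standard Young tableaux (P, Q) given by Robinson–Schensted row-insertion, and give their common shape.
P = [1, 2, 5, 7, 9] / [3, 6] / [4] / [8];  Q = [1, 3, 4, 8, 9] / [2, 7] / [5] / [6];  common shape = (5, 2, 1, 1)

Row-insert the values π_1, π_2, … into P one at a time, bumping the leftmost entry strictly greater than the inserted value down to the next row. The recording tableau Q records, in position (i, j), the step at which that cell was added to P.
  Insert 8 (step 1): P = [8];  Q = [1]
  Insert 1 (step 2): P = [1] / [8];  Q = [1] / [2]
  Insert 4 (step 3): P = [1, 4] / [8];  Q = [1, 3] / [2]
  Insert 6 (step 4): P = [1, 4, 6] / [8];  Q = [1, 3, 4] / [2]
  Insert 3 (step 5): P = [1, 3, 6] / [4] / [8];  Q = [1, 3, 4] / [2] / [5]
  Insert 2 (step 6): P = [1, 2, 6] / [3] / [4] / [8];  Q = [1, 3, 4] / [2] / [5] / [6]
  Insert 5 (step 7): P = [1, 2, 5] / [3, 6] / [4] / [8];  Q = [1, 3, 4] / [2, 7] / [5] / [6]
  Insert 7 (step 8): P = [1, 2, 5, 7] / [3, 6] / [4] / [8];  Q = [1, 3, 4, 8] / [2, 7] / [5] / [6]
  Insert 9 (step 9): P = [1, 2, 5, 7, 9] / [3, 6] / [4] / [8];  Q = [1, 3, 4, 8, 9] / [2, 7] / [5] / [6]
Final shape: (5, 2, 1, 1).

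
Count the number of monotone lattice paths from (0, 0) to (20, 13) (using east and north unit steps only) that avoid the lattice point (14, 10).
Number of paths = 408420936

Total paths from (0, 0) to (20, 13): C(33, 20) = 573166440. Paths through (14, 10): (paths (0, 0) → (14, 10)) × (paths (14, 10) → (20, 13)) = C(24, 14) · C(9, 6) = 1961256 · 84 = 164745504. Avoidance count = 573166440 − 164745504 = 408420936.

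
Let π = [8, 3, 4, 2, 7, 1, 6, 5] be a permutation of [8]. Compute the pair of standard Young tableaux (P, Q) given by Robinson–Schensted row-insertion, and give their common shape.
P = [1, 4, 5] / [2, 6] / [3, 7] / [8];  Q = [1, 3, 5] / [2, 7] / [4, 8] / [6];  common shape = (3, 2, 2, 1)

Row-insert the values π_1, π_2, … into P one at a time, bumping the leftmost entry strictly greater than the inserted value down to the next row. The recording tableau Q records, in position (i, j), the step at which that cell was added to P.
  Insert 8 (step 1): P = [8];  Q = [1]
  Insert 3 (step 2): P = [3] / [8];  Q = [1] / [2]
  Insert 4 (step 3): P = [3, 4] / [8];  Q = [1, 3] / [2]
  Insert 2 (step 4): P = [2, 4] / [3] / [8];  Q = [1, 3] / [2] / [4]
  Insert 7 (step 5): P = [2, 4, 7] / [3] / [8];  Q = [1, 3, 5] / [2] / [4]
  Insert 1 (step 6): P = [1, 4, 7] / [2] / [3] / [8];  Q = [1, 3, 5] / [2] / [4] / [6]
  Insert 6 (step 7): P = [1, 4, 6] / [2, 7] / [3] / [8];  Q = [1, 3, 5] / [2, 7] / [4] / [6]
  Insert 5 (step 8): P = [1, 4, 5] / [2, 6] / [3, 7] / [8];  Q = [1, 3, 5] / [2, 7] / [4, 8] / [6]
Final shape: (3, 2, 2, 1).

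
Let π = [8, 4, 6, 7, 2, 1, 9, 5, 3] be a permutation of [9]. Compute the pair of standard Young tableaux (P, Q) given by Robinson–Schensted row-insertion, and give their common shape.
P = [1, 3, 7, 9] / [2, 5] / [4, 6] / [8];  Q = [1, 3, 4, 7] / [2, 8] / [5, 9] / [6];  common shape = (4, 2, 2, 1)

Row-insert the values π_1, π_2, … into P one at a time, bumping the leftmost entry strictly greater than the inserted value down to the next row. The recording tableau Q records, in position (i, j), the step at which that cell was added to P.
  Insert 8 (step 1): P = [8];  Q = [1]
  Insert 4 (step 2): P = [4] / [8];  Q = [1] / [2]
  Insert 6 (step 3): P = [4, 6] / [8];  Q = [1, 3] / [2]
  Insert 7 (step 4): P = [4, 6, 7] / [8];  Q = [1, 3, 4] / [2]
  Insert 2 (step 5): P = [2, 6, 7] / [4] / [8];  Q = [1, 3, 4] / [2] / [5]
  Insert 1 (step 6): P = [1, 6, 7] / [2] / [4] / [8];  Q = [1, 3, 4] / [2] / [5] / [6]
  Insert 9 (step 7): P = [1, 6, 7, 9] / [2] / [4] / [8];  Q = [1, 3, 4, 7] / [2] / [5] / [6]
  Insert 5 (step 8): P = [1, 5, 7, 9] / [2, 6] / [4] / [8];  Q = [1, 3, 4, 7] / [2, 8] / [5] / [6]
  Insert 3 (step 9): P = [1, 3, 7, 9] / [2, 5] / [4, 6] / [8];  Q = [1, 3, 4, 7] / [2, 8] / [5, 9] / [6]
Final shape: (4, 2, 2, 1).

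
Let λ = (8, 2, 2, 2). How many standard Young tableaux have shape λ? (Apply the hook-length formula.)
# SYT of shape (8, 2, 2, 2) = 7644

Hook-length formula: f^λ = n! / Π hook(c), product over all cells c of the Young diagram. For λ = (8, 2, 2, 2), n = 14 boxes. Hook lengths by row (left-to-right, top-to-bottom): [11, 10, 6, 5, 4, 3, 2, 1]; [4, 3]; [3, 2]; [2, 1]. Product of hooks = 11404800. So f^λ = 14! / 11404800 = 87178291200 / 11404800 = 7644.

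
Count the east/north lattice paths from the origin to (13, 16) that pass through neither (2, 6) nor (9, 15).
Number of paths = 53051947

Inclusion–exclusion. Total paths: C(29, 13) = 67863915. Through P₁: C(8, 2)·C(21, 11) = 9876048. Through P₂: C(24, 9)·C(5, 4) = 6537520. Since P₁ is strictly southwest of P₂, a monotone path through both must visit P₁ then P₂; paths through both = C(8, 2)·C(16, 7)·C(5, 4) = 1601600. Avoid both = 67863915 − 9876048 − 6537520 + 1601600 = 53051947.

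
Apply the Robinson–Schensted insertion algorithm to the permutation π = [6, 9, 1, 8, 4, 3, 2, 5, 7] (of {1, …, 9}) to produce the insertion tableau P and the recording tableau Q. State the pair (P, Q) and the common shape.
P = [1, 2, 5, 7] / [3, 8] / [4] / [6] / [9];  Q = [1, 2, 8, 9] / [3, 4] / [5] / [6] / [7];  common shape = (4, 2, 1, 1, 1)

Row-insert the values π_1, π_2, … into P one at a time, bumping the leftmost entry strictly greater than the inserted value down to the next row. The recording tableau Q records, in position (i, j), the step at which that cell was added to P.
  Insert 6 (step 1): P = [6];  Q = [1]
  Insert 9 (step 2): P = [6, 9];  Q = [1, 2]
  Insert 1 (step 3): P = [1, 9] / [6];  Q = [1, 2] / [3]
  Insert 8 (step 4): P = [1, 8] / [6, 9];  Q = [1, 2] / [3, 4]
  Insert 4 (step 5): P = [1, 4] / [6, 8] / [9];  Q = [1, 2] / [3, 4] / [5]
  Insert 3 (step 6): P = [1, 3] / [4, 8] / [6] / [9];  Q = [1, 2] / [3, 4] / [5] / [6]
  Insert 2 (step 7): P = [1, 2] / [3, 8] / [4] / [6] / [9];  Q = [1, 2] / [3, 4] / [5] / [6] / [7]
  Insert 5 (step 8): P = [1, 2, 5] / [3, 8] / [4] / [6] / [9];  Q = [1, 2, 8] / [3, 4] / [5] / [6] / [7]
  Insert 7 (step 9): P = [1, 2, 5, 7] / [3, 8] / [4] / [6] / [9];  Q = [1, 2, 8, 9] / [3, 4] / [5] / [6] / [7]
Final shape: (4, 2, 1, 1, 1).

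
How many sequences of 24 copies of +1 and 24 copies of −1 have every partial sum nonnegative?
C_24 = 1289904147324

These ballot sequences are counted by the Catalan number C_n = (1/(n + 1)) · C(2n, n). For n = 24: C_24 = (1/25) · C(48, 24) = 32247603683100/25 = 1289904147324.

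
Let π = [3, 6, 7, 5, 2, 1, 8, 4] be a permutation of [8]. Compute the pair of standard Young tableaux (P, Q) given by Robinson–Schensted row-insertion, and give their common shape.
P = [1, 4, 7, 8] / [2, 5] / [3] / [6];  Q = [1, 2, 3, 7] / [4, 8] / [5] / [6];  common shape = (4, 2, 1, 1)

Row-insert the values π_1, π_2, … into P one at a time, bumping the leftmost entry strictly greater than the inserted value down to the next row. The recording tableau Q records, in position (i, j), the step at which that cell was added to P.
  Insert 3 (step 1): P = [3];  Q = [1]
  Insert 6 (step 2): P = [3, 6];  Q = [1, 2]
  Insert 7 (step 3): P = [3, 6, 7];  Q = [1, 2, 3]
  Insert 5 (step 4): P = [3, 5, 7] / [6];  Q = [1, 2, 3] / [4]
  Insert 2 (step 5): P = [2, 5, 7] / [3] / [6];  Q = [1, 2, 3] / [4] / [5]
  Insert 1 (step 6): P = [1, 5, 7] / [2] / [3] / [6];  Q = [1, 2, 3] / [4] / [5] / [6]
  Insert 8 (step 7): P = [1, 5, 7, 8] / [2] / [3] / [6];  Q = [1, 2, 3, 7] / [4] / [5] / [6]
  Insert 4 (step 8): P = [1, 4, 7, 8] / [2, 5] / [3] / [6];  Q = [1, 2, 3, 7] / [4, 8] / [5] / [6]
Final shape: (4, 2, 1, 1).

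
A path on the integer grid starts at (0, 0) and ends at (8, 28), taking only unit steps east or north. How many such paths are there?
Number of paths = 30260340

A monotone lattice path from (0, 0) to (8, 28) consists of 8 east steps and 28 north steps in some order, so it is determined by which 8 of the 36 steps are east. The count is C(36, 8) = 30260340.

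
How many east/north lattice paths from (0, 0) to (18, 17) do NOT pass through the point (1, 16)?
Number of paths = 4537567344

Total paths from (0, 0) to (18, 17): C(35, 18) = 4537567650. Paths through (1, 16): (paths (0, 0) → (1, 16)) × (paths (1, 16) → (18, 17)) = C(17, 1) · C(18, 17) = 17 · 18 = 306. Avoidance count = 4537567650 − 306 = 4537567344.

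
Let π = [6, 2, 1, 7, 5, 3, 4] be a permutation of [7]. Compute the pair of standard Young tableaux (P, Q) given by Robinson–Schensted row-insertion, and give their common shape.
P = [1, 3, 4] / [2, 5] / [6, 7];  Q = [1, 4, 7] / [2, 5] / [3, 6];  common shape = (3, 2, 2)

Row-insert the values π_1, π_2, … into P one at a time, bumping the leftmost entry strictly greater than the inserted value down to the next row. The recording tableau Q records, in position (i, j), the step at which that cell was added to P.
  Insert 6 (step 1): P = [6];  Q = [1]
  Insert 2 (step 2): P = [2] / [6];  Q = [1] / [2]
  Insert 1 (step 3): P = [1] / [2] / [6];  Q = [1] / [2] / [3]
  Insert 7 (step 4): P = [1, 7] / [2] / [6];  Q = [1, 4] / [2] / [3]
  Insert 5 (step 5): P = [1, 5] / [2, 7] / [6];  Q = [1, 4] / [2, 5] / [3]
  Insert 3 (step 6): P = [1, 3] / [2, 5] / [6, 7];  Q = [1, 4] / [2, 5] / [3, 6]
  Insert 4 (step 7): P = [1, 3, 4] / [2, 5] / [6, 7];  Q = [1, 4, 7] / [2, 5] / [3, 6]
Final shape: (3, 2, 2).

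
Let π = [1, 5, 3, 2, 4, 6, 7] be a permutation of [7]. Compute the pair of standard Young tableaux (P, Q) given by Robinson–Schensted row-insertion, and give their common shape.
P = [1, 2, 4, 6, 7] / [3] / [5];  Q = [1, 2, 5, 6, 7] / [3] / [4];  common shape = (5, 1, 1)

Row-insert the values π_1, π_2, … into P one at a time, bumping the leftmost entry strictly greater than the inserted value down to the next row. The recording tableau Q records, in position (i, j), the step at which that cell was added to P.
  Insert 1 (step 1): P = [1];  Q = [1]
  Insert 5 (step 2): P = [1, 5];  Q = [1, 2]
  Insert 3 (step 3): P = [1, 3] / [5];  Q = [1, 2] / [3]
  Insert 2 (step 4): P = [1, 2] / [3] / [5];  Q = [1, 2] / [3] / [4]
  Insert 4 (step 5): P = [1, 2, 4] / [3] / [5];  Q = [1, 2, 5] / [3] / [4]
  Insert 6 (step 6): P = [1, 2, 4, 6] / [3] / [5];  Q = [1, 2, 5, 6] / [3] / [4]
  Insert 7 (step 7): P = [1, 2, 4, 6, 7] / [3] / [5];  Q = [1, 2, 5, 6, 7] / [3] / [4]
Final shape: (5, 1, 1).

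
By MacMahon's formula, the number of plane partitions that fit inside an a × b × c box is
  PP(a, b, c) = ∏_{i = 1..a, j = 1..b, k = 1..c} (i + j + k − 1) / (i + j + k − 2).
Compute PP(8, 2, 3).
PP(8, 2, 3) = 9075

Evaluate the triple product over i = 1..8, j = 1..2, k = 1..3. The factors are (2/1) · (3/2) · (4/3) · (3/2) · (4/3) · (5/4) · (3/2) · (4/3) · … (48 factors total). The numerators and denominators telescope so the product is an integer; carrying out the multiplication exactly gives PP(8, 2, 3) = 9075.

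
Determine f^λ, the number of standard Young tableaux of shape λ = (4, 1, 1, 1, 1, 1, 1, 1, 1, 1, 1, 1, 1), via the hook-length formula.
# SYT of shape (4, 1, 1, 1, 1, 1, 1, 1, 1, 1, 1, 1, 1) = 455

Hook-length formula: f^λ = n! / Π hook(c), product over all cells c of the Young diagram. For λ = (4, 1, 1, 1, 1, 1, 1, 1, 1, 1, 1, 1, 1), n = 16 boxes. Hook lengths by row (left-to-right, top-to-bottom): [16, 3, 2, 1]; [12]; [11]; [10]; [9]; [8]; [7]; [6]; [5]; [4]; [3]; [2]; [1]. Product of hooks = 45984153600. So f^λ = 16! / 45984153600 = 20922789888000 / 45984153600 = 455.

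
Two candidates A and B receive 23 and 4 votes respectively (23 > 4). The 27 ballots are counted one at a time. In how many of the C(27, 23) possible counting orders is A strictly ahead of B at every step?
Strict-lead orderings = 12350

Total orderings of the 27 votes with 23 for A: C(27, 23) = 17550. By the Bertrand ballot formula (Cycle Lemma / reflection principle), the number of orderings in which A is strictly ahead of B throughout is (p − q)/(p + q) · C(p + q, p) = (23 − 4)/(23 + 4) · 17550 = 12350.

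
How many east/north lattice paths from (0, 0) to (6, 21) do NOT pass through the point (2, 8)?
Number of paths = 188910

Total paths from (0, 0) to (6, 21): C(27, 6) = 296010. Paths through (2, 8): (paths (0, 0) → (2, 8)) × (paths (2, 8) → (6, 21)) = C(10, 2) · C(17, 4) = 45 · 2380 = 107100. Avoidance count = 296010 − 107100 = 188910.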